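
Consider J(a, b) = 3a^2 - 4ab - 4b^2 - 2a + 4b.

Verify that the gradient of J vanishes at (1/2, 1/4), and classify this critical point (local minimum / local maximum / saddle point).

saddle point

∇J = (6a - 4b - 2, -4a - 8b + 4); substituting (1/2, 1/4) gives ∇J = (0, 0), so (1/2, 1/4) is indeed a critical point.
The Hessian of J is constant: H = [[6, -4], [-4, -8]].
det(H) = 6·(-8) − (-4)² = -64.
Since det(H) < 0, H is indefinite and the critical point is a saddle point.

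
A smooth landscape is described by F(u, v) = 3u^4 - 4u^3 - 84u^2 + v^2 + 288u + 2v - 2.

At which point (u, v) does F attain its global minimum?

(-4, -1)

F(u,v) separates as P(u) + Q(v) − 2, so its minimum is min P + min Q − 2.
P'(u) = 12(u - 3)(u - 2)(u + 4) vanishes at u ∈ {-4, 2, 3}; Q'(v) = 2v + 2 vanishes at v ∈ {-1}.
Local minima of P (where P''>0): P(-4)=-1472, P(3)=243. Local minima of Q: Q(-1)=-1.
So the global minimum of F is P(-4) + Q(-1) − 2 = -1472 − 1 − 2 = -1475, attained at (-4, -1).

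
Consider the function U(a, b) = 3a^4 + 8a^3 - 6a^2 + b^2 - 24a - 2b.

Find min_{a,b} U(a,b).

-20

U(a,b) separates as P(a) + Q(b), so its minimum is min P + min Q.
P'(a) = 12(a - 1)(a + 1)(a + 2) vanishes at a ∈ {-2, -1, 1}; Q'(b) = 2b - 2 vanishes at b ∈ {1}.
Local minima of P (where P''>0): P(-2)=8, P(1)=-19. Local minima of Q: Q(1)=-1.
So the global minimum of U is P(1) + Q(1) = -19 − 1 = -20, attained at (1, 1).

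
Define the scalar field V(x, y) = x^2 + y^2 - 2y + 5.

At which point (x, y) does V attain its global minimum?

V(x,y) separates as P(x) + Q(y) + 5, so its minimum is min P + min Q + 5.
P'(x) = 2x vanishes at x ∈ {0}; Q'(y) = 2y - 2 vanishes at y ∈ {1}.
Local minima of P (where P''>0): P(0)=0. Local minima of Q: Q(1)=-1.
So the global minimum of V is P(0) + Q(1) + 5 = 0 − 1 + 5 = 4, attained at (0, 1).

(0, 1)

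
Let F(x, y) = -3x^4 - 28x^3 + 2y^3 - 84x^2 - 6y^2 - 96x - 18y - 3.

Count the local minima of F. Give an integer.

1

F separates as a function of x plus a function of y, so ∇F=0 decouples.
∂F/∂x = -12(x + 1)(x + 2)(x + 4) = 0 at x ∈ {-4, -2, -1}; ∂F/∂y = 6(y - 3)(y + 1) = 0 at y ∈ {-1, 3}.
The Hessian is diagonal: diag(F_xx, F_yy). Second derivatives: F_xx(-4)=-72, F_xx(-2)=24, F_xx(-1)=-36; F_yy(-1)=-24, F_yy(3)=24.
Local minima occur where both diagonal entries positive: (-2, 3). Count: 1.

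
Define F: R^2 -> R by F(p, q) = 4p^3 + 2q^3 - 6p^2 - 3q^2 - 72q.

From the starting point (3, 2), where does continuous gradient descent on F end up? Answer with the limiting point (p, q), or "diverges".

F is separable, so gradient descent decouples: p follows -∂F/∂p, q follows -∂F/∂q.
∂F/∂p = 12p(p - 1); at p=3 this is 72, so p decreases.
∂F/∂q = 6(q - 4)(q + 3); at q=2 this is -60, so q increases.
p converges to its nearest critical value 1 (a local min of the p-part); q converges to 4. The iterate converges to (1, 4).

(1, 4)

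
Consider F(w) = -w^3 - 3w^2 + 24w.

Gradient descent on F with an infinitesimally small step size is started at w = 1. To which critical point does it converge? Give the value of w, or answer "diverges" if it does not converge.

-4

F'(w) = -3(w - 2)(w + 4), so F'(1) = 15.
Gradient descent moves in the -F' direction, i.e. w is decreasing.
The nearest critical point in that direction is w = -4, where F'' = 18 > 0 (a local minimum). The iterate converges there.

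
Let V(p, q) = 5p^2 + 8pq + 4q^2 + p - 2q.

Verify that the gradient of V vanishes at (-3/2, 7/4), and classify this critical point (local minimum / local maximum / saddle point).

local minimum

∇V = (10p + 8q + 1, 8p + 8q - 2); substituting (-3/2, 7/4) gives ∇V = (0, 0), so (-3/2, 7/4) is indeed a critical point.
The Hessian of V is constant: H = [[10, 8], [8, 8]].
det(H) = 10·8 − 8² = 16.
det(H) > 0 and tr(H) = 18 > 0, so H is positive definite and the point is a local minimum.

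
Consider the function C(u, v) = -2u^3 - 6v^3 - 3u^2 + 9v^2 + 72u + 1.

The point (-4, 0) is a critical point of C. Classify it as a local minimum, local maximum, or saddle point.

local minimum

The mixed partial ∂²C/∂u∂v is 0, so the Hessian at any point is diag(C_uu, C_vv) = diag(-6(2u + 1), 18(-2v + 1)).
At (-4, 0): H = diag(42, 18).
Both eigenvalues are positive, so H is positive definite: a local minimum.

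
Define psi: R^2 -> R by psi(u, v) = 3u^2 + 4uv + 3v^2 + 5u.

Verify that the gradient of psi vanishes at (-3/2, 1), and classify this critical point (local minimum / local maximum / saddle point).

∇psi = (6u + 4v + 5, 4u + 6v); substituting (-3/2, 1) gives ∇psi = (0, 0), so (-3/2, 1) is indeed a critical point.
The Hessian of psi is constant: H = [[6, 4], [4, 6]].
det(H) = 6·6 − 4² = 20.
det(H) > 0 and tr(H) = 12 > 0, so H is positive definite and the point is a local minimum.

local minimum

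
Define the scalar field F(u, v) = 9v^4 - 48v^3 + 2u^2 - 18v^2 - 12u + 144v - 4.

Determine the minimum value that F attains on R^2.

-502

F(u,v) separates as P(u) + Q(v) − 4, so its minimum is min P + min Q − 4.
P'(u) = 4u - 12 vanishes at u ∈ {3}; Q'(v) = 36(v - 4)(v - 1)(v + 1) vanishes at v ∈ {-1, 1, 4}.
Local minima of P (where P''>0): P(3)=-18. Local minima of Q: Q(-1)=-105, Q(4)=-480.
So the global minimum of F is P(3) + Q(4) − 4 = -18 − 480 − 4 = -502, attained at (3, 4).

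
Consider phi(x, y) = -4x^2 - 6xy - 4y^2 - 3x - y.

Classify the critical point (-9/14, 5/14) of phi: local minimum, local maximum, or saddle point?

The Hessian of phi is constant: H = [[-8, -6], [-6, -8]].
det(H) = (-8)·(-8) − (-6)² = 28.
det(H) > 0 and tr(H) = -16 < 0, so H is negative definite and the point is a local maximum.

local maximum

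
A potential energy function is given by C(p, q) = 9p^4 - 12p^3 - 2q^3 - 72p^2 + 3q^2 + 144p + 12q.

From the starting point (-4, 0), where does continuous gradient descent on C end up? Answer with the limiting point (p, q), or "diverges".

C is separable, so gradient descent decouples: p follows -∂C/∂p, q follows -∂C/∂q.
∂C/∂p = 36(p - 2)(p - 1)(p + 2); at p=-4 this is -2160, so p increases.
∂C/∂q = -6(q - 2)(q + 1); at q=0 this is 12, so q decreases.
p converges to its nearest critical value -2 (a local min of the p-part); q converges to -1. The iterate converges to (-2, -1).

(-2, -1)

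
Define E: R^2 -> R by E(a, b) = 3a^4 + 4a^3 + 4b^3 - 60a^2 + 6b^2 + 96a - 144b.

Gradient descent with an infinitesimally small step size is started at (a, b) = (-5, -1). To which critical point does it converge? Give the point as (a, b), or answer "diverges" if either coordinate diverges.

E is separable, so gradient descent decouples: a follows -∂E/∂a, b follows -∂E/∂b.
∂E/∂a = 12(a - 2)(a - 1)(a + 4); at a=-5 this is -504, so a increases.
∂E/∂b = 12(b - 3)(b + 4); at b=-1 this is -144, so b increases.
a converges to its nearest critical value -4 (a local min of the a-part); b converges to 3. The iterate converges to (-4, 3).

(-4, 3)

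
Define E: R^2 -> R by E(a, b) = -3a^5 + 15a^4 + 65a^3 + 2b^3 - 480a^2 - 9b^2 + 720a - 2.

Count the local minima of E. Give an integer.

2

E separates as a function of a plus a function of b, so ∇E=0 decouples.
∂E/∂a = -15(a - 4)(a - 3)(a - 1)(a + 4) = 0 at a ∈ {-4, 1, 3, 4}; ∂E/∂b = 6b(b - 3) = 0 at b ∈ {0, 3}.
The Hessian is diagonal: diag(E_aa, E_bb). Second derivatives: E_aa(-4)=4200, E_aa(1)=-450, E_aa(3)=210, E_aa(4)=-360; E_bb(0)=-18, E_bb(3)=18.
Local minima occur where both diagonal entries positive: (-4, 3), (3, 3). Count: 2.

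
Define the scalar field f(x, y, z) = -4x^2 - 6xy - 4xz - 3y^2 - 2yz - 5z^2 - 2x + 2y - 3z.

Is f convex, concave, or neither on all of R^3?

concave

f is quadratic, so its Hessian is the constant matrix H = [[-8, -6, -4], [-6, -6, -2], [-4, -2, -10]].
Leading principal minors: -8, 12, -88.
Signs alternate −, +, − ⇒ H ≺ 0 ⇒ concave.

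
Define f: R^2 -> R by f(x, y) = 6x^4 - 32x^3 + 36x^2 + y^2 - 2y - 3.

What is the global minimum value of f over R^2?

f(x,y) separates as P(x) + Q(y) − 3, so its minimum is min P + min Q − 3.
P'(x) = 24x(x - 3)(x - 1) vanishes at x ∈ {0, 1, 3}; Q'(y) = 2y - 2 vanishes at y ∈ {1}.
Local minima of P (where P''>0): P(0)=0, P(3)=-54. Local minima of Q: Q(1)=-1.
So the global minimum of f is P(3) + Q(1) − 3 = -54 − 1 − 3 = -58, attained at (3, 1).

-58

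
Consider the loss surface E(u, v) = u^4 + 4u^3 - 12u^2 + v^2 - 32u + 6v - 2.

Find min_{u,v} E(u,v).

-75

E(u,v) separates as P(u) + Q(v) − 2, so its minimum is min P + min Q − 2.
P'(u) = 4(u - 2)(u + 1)(u + 4) vanishes at u ∈ {-4, -1, 2}; Q'(v) = 2v + 6 vanishes at v ∈ {-3}.
Local minima of P (where P''>0): P(-4)=-64, P(2)=-64. Local minima of Q: Q(-3)=-9.
So the global minimum of E is P(-4) + Q(-3) − 2 = -64 − 9 − 2 = -75, attained at (-4, -3).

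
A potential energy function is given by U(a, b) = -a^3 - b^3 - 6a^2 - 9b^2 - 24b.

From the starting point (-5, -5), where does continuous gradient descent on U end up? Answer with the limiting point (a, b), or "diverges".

U is separable, so gradient descent decouples: a follows -∂U/∂a, b follows -∂U/∂b.
∂U/∂a = -3a(a + 4); at a=-5 this is -15, so a increases.
∂U/∂b = -3(b + 2)(b + 4); at b=-5 this is -9, so b increases.
a converges to its nearest critical value -4 (a local min of the a-part); b converges to -4. The iterate converges to (-4, -4).

(-4, -4)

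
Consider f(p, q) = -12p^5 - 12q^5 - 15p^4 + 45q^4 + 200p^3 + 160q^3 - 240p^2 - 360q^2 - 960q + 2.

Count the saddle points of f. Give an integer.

8

f separates as a function of p plus a function of q, so ∇f=0 decouples.
∂f/∂p = -60p(p - 2)(p - 1)(p + 4) = 0 at p ∈ {-4, 0, 1, 2}; ∂f/∂q = -60(q - 4)(q - 2)(q + 1)(q + 2) = 0 at q ∈ {-2, -1, 2, 4}.
The Hessian is diagonal: diag(f_pp, f_qq). Second derivatives: f_pp(-4)=7200, f_pp(0)=-480, f_pp(1)=300, f_pp(2)=-720; f_qq(-2)=1440, f_qq(-1)=-900, f_qq(2)=1440, f_qq(4)=-3600.
Saddle points occur where the two diagonal entries have opposite signs: (-4, -1), (-4, 4), (0, -2), (0, 2), (1, -1), (1, 4), (2, -2), (2, 2). Count: 8.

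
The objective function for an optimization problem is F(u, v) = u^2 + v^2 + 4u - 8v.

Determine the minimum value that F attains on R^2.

F(u,v) separates as P(u) + Q(v), so its minimum is min P + min Q.
P'(u) = 2u + 4 vanishes at u ∈ {-2}; Q'(v) = 2v - 8 vanishes at v ∈ {4}.
Local minima of P (where P''>0): P(-2)=-4. Local minima of Q: Q(4)=-16.
So the global minimum of F is P(-2) + Q(4) = -4 − 16 = -20, attained at (-2, 4).

-20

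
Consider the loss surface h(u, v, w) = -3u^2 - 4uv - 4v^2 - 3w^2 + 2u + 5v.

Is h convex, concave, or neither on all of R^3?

h is quadratic, so its Hessian is the constant matrix H = [[-6, -4, 0], [-4, -8, 0], [0, 0, -6]].
Leading principal minors: -6, 32, -192.
Signs alternate −, +, − ⇒ H ≺ 0 ⇒ concave.

concave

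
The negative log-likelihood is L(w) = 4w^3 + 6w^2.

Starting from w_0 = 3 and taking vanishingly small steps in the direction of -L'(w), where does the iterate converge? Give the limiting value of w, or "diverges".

0

L'(w) = 12w(w + 1), so L'(3) = 144.
Gradient descent moves in the -L' direction, i.e. w is decreasing.
The nearest critical point in that direction is w = 0, where L'' = 12 > 0 (a local minimum). The iterate converges there.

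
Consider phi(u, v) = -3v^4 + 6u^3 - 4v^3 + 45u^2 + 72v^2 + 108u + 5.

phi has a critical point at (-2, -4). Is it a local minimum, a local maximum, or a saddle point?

saddle point

The mixed partial ∂²phi/∂u∂v is 0, so the Hessian at any point is diag(phi_uu, phi_vv) = diag(18(2u + 5), 12(-3v^2 - 2v + 12)).
At (-2, -4): H = diag(18, -336).
The eigenvalues have opposite signs, so H is indefinite: a saddle point.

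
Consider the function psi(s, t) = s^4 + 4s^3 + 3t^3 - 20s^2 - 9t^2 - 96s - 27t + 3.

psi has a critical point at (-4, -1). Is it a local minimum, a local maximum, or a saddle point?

The mixed partial ∂²psi/∂s∂t is 0, so the Hessian at any point is diag(psi_ss, psi_tt) = diag(4(3s^2 + 6s - 10), 18(t - 1)).
At (-4, -1): H = diag(56, -36).
The eigenvalues have opposite signs, so H is indefinite: a saddle point.

saddle point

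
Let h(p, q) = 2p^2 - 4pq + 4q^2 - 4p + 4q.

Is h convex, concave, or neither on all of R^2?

h is quadratic, so its Hessian is the constant matrix H = [[4, -4], [-4, 8]].
det(H) = 16, tr(H) = 12.
det(H) > 0 and tr(H) > 0, so H is positive definite everywhere: convex.

convex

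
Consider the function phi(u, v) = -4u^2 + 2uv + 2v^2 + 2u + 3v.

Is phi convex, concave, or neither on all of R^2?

neither

phi is quadratic, so its Hessian is the constant matrix H = [[-8, 2], [2, 4]].
det(H) = -36, tr(H) = -4.
det(H) < 0, so H is indefinite: neither convex nor concave.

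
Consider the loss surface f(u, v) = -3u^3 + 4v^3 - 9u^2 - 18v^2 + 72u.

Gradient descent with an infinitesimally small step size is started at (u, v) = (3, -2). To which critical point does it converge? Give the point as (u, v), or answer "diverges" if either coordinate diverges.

f is separable, so gradient descent decouples: u follows -∂f/∂u, v follows -∂f/∂v.
∂f/∂u = -9(u - 2)(u + 4); at u=3 this is -63, so u increases.
∂f/∂v = 12v(v - 3); at v=-2 this is 120, so v decreases.
The u-coordinate has no critical point in that direction and runs off to infinity.

diverges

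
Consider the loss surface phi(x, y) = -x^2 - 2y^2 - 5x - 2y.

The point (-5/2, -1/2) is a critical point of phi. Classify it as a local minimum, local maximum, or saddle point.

local maximum

The Hessian of phi is constant: H = [[-2, 0], [0, -4]].
det(H) = (-2)·(-4) − 0² = 8.
det(H) > 0 and tr(H) = -6 < 0, so H is negative definite and the point is a local maximum.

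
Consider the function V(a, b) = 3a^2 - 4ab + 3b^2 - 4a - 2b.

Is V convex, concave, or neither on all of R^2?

V is quadratic, so its Hessian is the constant matrix H = [[6, -4], [-4, 6]].
det(H) = 20, tr(H) = 12.
det(H) > 0 and tr(H) > 0, so H is positive definite everywhere: convex.

convex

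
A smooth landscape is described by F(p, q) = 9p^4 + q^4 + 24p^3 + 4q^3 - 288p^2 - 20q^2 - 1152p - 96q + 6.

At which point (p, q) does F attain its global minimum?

(4, 3)

F(p,q) separates as A(p) + B(q) + 6, so its minimum is min A + min B + 6.
A'(p) = 36(p - 4)(p + 2)(p + 4) vanishes at p ∈ {-4, -2, 4}; B'(q) = 4(q - 3)(q + 2)(q + 4) vanishes at q ∈ {-4, -2, 3}.
Local minima of A (where A''>0): A(-4)=768, A(4)=-5376. Local minima of B: B(-4)=64, B(3)=-279.
So the global minimum of F is A(4) + B(3) + 6 = -5376 − 279 + 6 = -5649, attained at (4, 3).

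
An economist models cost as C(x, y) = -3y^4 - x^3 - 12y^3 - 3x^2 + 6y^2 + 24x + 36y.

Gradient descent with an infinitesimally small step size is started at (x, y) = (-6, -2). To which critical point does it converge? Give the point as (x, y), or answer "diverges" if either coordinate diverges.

(-4, -1)

C is separable, so gradient descent decouples: x follows -∂C/∂x, y follows -∂C/∂y.
∂C/∂x = -3(x - 2)(x + 4); at x=-6 this is -48, so x increases.
∂C/∂y = -12(y - 1)(y + 1)(y + 3); at y=-2 this is -36, so y increases.
x converges to its nearest critical value -4 (a local min of the x-part); y converges to -1. The iterate converges to (-4, -1).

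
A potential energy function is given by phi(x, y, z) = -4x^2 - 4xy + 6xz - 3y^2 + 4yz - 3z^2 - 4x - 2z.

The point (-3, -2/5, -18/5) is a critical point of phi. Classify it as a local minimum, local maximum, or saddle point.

local maximum

The Hessian is constant: H = [[-8, -4, 6], [-4, -6, 4], [6, 4, -6]].
Leading principal minors: Δ₁ = -8, Δ₂ = 32, Δ₃ = -40.
The minors alternate sign starting negative (−, +, −), so H is negative definite: a local maximum.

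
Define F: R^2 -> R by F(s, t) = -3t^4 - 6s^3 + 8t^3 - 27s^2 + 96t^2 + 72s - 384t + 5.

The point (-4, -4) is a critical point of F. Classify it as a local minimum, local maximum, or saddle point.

The mixed partial ∂²F/∂s∂t is 0, so the Hessian at any point is diag(F_ss, F_tt) = diag(-18(2s + 3), 12(-3t^2 + 4t + 16)).
At (-4, -4): H = diag(90, -576).
The eigenvalues have opposite signs, so H is indefinite: a saddle point.

saddle point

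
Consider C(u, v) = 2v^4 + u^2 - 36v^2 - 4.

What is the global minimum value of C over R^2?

-166

C(u,v) separates as P(u) + Q(v) − 4, so its minimum is min P + min Q − 4.
P'(u) = 2u vanishes at u ∈ {0}; Q'(v) = 8v(v - 3)(v + 3) vanishes at v ∈ {-3, 0, 3}.
Local minima of P (where P''>0): P(0)=0. Local minima of Q: Q(-3)=-162, Q(3)=-162.
So the global minimum of C is P(0) + Q(-3) − 4 = 0 − 162 − 4 = -166, attained at (0, -3).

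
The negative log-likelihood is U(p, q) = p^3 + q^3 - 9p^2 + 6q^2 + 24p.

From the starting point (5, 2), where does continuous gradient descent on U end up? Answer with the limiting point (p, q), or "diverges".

(4, 0)

U is separable, so gradient descent decouples: p follows -∂U/∂p, q follows -∂U/∂q.
∂U/∂p = 3(p - 4)(p - 2); at p=5 this is 9, so p decreases.
∂U/∂q = 3q(q + 4); at q=2 this is 36, so q decreases.
p converges to its nearest critical value 4 (a local min of the p-part); q converges to 0. The iterate converges to (4, 0).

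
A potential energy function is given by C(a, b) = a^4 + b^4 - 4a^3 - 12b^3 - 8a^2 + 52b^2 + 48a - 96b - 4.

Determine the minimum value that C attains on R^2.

-148

C(a,b) separates as P(a) + Q(b) − 4, so its minimum is min P + min Q − 4.
P'(a) = 4(a - 3)(a - 2)(a + 2) vanishes at a ∈ {-2, 2, 3}; Q'(b) = 4(b - 4)(b - 3)(b - 2) vanishes at b ∈ {2, 3, 4}.
Local minima of P (where P''>0): P(-2)=-80, P(3)=45. Local minima of Q: Q(2)=-64, Q(4)=-64.
So the global minimum of C is P(-2) + Q(2) − 4 = -80 − 64 − 4 = -148, attained at (-2, 2).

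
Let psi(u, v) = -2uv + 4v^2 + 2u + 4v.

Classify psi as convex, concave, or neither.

neither

psi is quadratic, so its Hessian is the constant matrix H = [[0, -2], [-2, 8]].
det(H) = -4, tr(H) = 8.
det(H) < 0, so H is indefinite: neither convex nor concave.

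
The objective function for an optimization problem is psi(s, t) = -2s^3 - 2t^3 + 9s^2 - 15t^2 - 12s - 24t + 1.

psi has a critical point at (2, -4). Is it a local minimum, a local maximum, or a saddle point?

saddle point

The mixed partial ∂²psi/∂s∂t is 0, so the Hessian at any point is diag(psi_ss, psi_tt) = diag(6(-2s + 3), -6(2t + 5)).
At (2, -4): H = diag(-6, 18).
The eigenvalues have opposite signs, so H is indefinite: a saddle point.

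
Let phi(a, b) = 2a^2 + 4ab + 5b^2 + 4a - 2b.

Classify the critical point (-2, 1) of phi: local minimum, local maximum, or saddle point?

local minimum

The Hessian of phi is constant: H = [[4, 4], [4, 10]].
det(H) = 4·10 − 4² = 24.
det(H) > 0 and tr(H) = 14 > 0, so H is positive definite and the point is a local minimum.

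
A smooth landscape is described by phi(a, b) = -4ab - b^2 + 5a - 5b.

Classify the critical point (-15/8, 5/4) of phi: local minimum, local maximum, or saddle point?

The Hessian of phi is constant: H = [[0, -4], [-4, -2]].
det(H) = 0·(-2) − (-4)² = -16.
Since det(H) < 0, H is indefinite and the critical point is a saddle point.

saddle point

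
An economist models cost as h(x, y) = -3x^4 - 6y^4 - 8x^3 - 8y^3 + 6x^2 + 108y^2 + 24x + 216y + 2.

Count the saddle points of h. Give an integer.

h separates as a function of x plus a function of y, so ∇h=0 decouples.
∂h/∂x = -12(x - 1)(x + 1)(x + 2) = 0 at x ∈ {-2, -1, 1}; ∂h/∂y = -24(y - 3)(y + 1)(y + 3) = 0 at y ∈ {-3, -1, 3}.
The Hessian is diagonal: diag(h_xx, h_yy). Second derivatives: h_xx(-2)=-36, h_xx(-1)=24, h_xx(1)=-72; h_yy(-3)=-288, h_yy(-1)=192, h_yy(3)=-576.
Saddle points occur where the two diagonal entries have opposite signs: (-2, -1), (-1, -3), (-1, 3), (1, -1). Count: 4.

4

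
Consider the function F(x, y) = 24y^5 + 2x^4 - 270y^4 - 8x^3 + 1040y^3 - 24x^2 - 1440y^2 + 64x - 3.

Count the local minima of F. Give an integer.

4

F separates as a function of x plus a function of y, so ∇F=0 decouples.
∂F/∂x = 8(x - 4)(x - 1)(x + 2) = 0 at x ∈ {-2, 1, 4}; ∂F/∂y = 120y(y - 4)(y - 3)(y - 2) = 0 at y ∈ {0, 2, 3, 4}.
The Hessian is diagonal: diag(F_xx, F_yy). Second derivatives: F_xx(-2)=144, F_xx(1)=-72, F_xx(4)=144; F_yy(0)=-2880, F_yy(2)=480, F_yy(3)=-360, F_yy(4)=960.
Local minima occur where both diagonal entries positive: (-2, 2), (-2, 4), (4, 2), (4, 4). Count: 4.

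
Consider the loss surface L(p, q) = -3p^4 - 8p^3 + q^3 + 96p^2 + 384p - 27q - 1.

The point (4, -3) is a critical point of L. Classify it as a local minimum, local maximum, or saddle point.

The mixed partial ∂²L/∂p∂q is 0, so the Hessian at any point is diag(L_pp, L_qq) = diag(12(-3p^2 - 4p + 16), 6q).
At (4, -3): H = diag(-576, -18).
Both eigenvalues are negative, so H is negative definite: a local maximum.

local maximum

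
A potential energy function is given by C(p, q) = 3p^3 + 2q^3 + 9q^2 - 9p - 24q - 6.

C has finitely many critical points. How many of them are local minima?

1

C separates as a function of p plus a function of q, so ∇C=0 decouples.
∂C/∂p = 9(p - 1)(p + 1) = 0 at p ∈ {-1, 1}; ∂C/∂q = 6(q - 1)(q + 4) = 0 at q ∈ {-4, 1}.
The Hessian is diagonal: diag(C_pp, C_qq). Second derivatives: C_pp(-1)=-18, C_pp(1)=18; C_qq(-4)=-30, C_qq(1)=30.
Local minima occur where both diagonal entries positive: (1, 1). Count: 1.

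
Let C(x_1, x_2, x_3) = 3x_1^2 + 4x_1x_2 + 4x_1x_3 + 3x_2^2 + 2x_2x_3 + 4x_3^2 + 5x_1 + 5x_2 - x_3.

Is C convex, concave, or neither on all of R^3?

C is quadratic, so its Hessian is the constant matrix H = [[6, 4, 4], [4, 6, 2], [4, 2, 8]].
Leading principal minors: 6, 20, 104.
All positive ⇒ H ≻ 0 ⇒ convex.

convex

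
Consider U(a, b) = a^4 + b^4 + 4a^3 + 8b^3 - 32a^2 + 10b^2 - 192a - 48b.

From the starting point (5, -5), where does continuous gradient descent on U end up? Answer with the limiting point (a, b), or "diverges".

U is separable, so gradient descent decouples: a follows -∂U/∂a, b follows -∂U/∂b.
∂U/∂a = 4(a - 4)(a + 3)(a + 4); at a=5 this is 288, so a decreases.
∂U/∂b = 4(b - 1)(b + 3)(b + 4); at b=-5 this is -48, so b increases.
a converges to its nearest critical value 4 (a local min of the a-part); b converges to -4. The iterate converges to (4, -4).

(4, -4)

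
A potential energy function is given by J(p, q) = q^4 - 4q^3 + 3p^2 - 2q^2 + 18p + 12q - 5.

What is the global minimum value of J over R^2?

-41

J(p,q) separates as A(p) + B(q) − 5, so its minimum is min A + min B − 5.
A'(p) = 6p + 18 vanishes at p ∈ {-3}; B'(q) = 4(q - 3)(q - 1)(q + 1) vanishes at q ∈ {-1, 1, 3}.
Local minima of A (where A''>0): A(-3)=-27. Local minima of B: B(-1)=-9, B(3)=-9.
So the global minimum of J is A(-3) + B(-1) − 5 = -27 − 9 − 5 = -41, attained at (-3, -1).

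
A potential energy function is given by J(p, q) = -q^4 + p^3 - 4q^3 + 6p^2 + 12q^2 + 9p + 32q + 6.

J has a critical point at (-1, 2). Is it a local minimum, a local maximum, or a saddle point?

The mixed partial ∂²J/∂p∂q is 0, so the Hessian at any point is diag(J_pp, J_qq) = diag(6(p + 2), 12(-q^2 - 2q + 2)).
At (-1, 2): H = diag(6, -72).
The eigenvalues have opposite signs, so H is indefinite: a saddle point.

saddle point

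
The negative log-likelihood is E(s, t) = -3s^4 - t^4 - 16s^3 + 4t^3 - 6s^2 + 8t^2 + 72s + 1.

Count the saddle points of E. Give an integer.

E separates as a function of s plus a function of t, so ∇E=0 decouples.
∂E/∂s = -12(s - 1)(s + 2)(s + 3) = 0 at s ∈ {-3, -2, 1}; ∂E/∂t = -4t(t - 4)(t + 1) = 0 at t ∈ {-1, 0, 4}.
The Hessian is diagonal: diag(E_ss, E_tt). Second derivatives: E_ss(-3)=-48, E_ss(-2)=36, E_ss(1)=-144; E_tt(-1)=-20, E_tt(0)=16, E_tt(4)=-80.
Saddle points occur where the two diagonal entries have opposite signs: (-3, 0), (-2, -1), (-2, 4), (1, 0). Count: 4.

4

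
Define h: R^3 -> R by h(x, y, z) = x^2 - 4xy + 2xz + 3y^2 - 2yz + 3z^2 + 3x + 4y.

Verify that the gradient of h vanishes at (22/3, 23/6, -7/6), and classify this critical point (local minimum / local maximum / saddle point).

∇h = (2x - 4y + 2z + 3, -4x + 6y - 2z + 4, 2x - 2y + 6z); substituting (22/3, 23/6, -7/6) gives ∇h = (0, 0, 0), so (22/3, 23/6, -7/6) is indeed a critical point.
The Hessian is constant: H = [[2, -4, 2], [-4, 6, -2], [2, -2, 6]].
Leading principal minors: Δ₁ = 2, Δ₂ = -4, Δ₃ = -24.
The minors fit neither the all-positive nor the alternating-sign pattern, so H is indefinite: a saddle point.

saddle point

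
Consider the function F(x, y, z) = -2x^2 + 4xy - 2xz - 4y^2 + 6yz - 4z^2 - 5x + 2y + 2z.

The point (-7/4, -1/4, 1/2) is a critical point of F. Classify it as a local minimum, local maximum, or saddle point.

local maximum

The Hessian is constant: H = [[-4, 4, -2], [4, -8, 6], [-2, 6, -8]].
Leading principal minors: Δ₁ = -4, Δ₂ = 16, Δ₃ = -48.
The minors alternate sign starting negative (−, +, −), so H is negative definite: a local maximum.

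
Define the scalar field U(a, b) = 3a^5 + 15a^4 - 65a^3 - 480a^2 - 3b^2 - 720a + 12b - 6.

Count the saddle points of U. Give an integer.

2

U separates as a function of a plus a function of b, so ∇U=0 decouples.
∂U/∂a = 15(a - 4)(a + 1)(a + 3)(a + 4) = 0 at a ∈ {-4, -3, -1, 4}; ∂U/∂b = -6(b - 2) = 0 at b ∈ {2}.
The Hessian is diagonal: diag(U_aa, U_bb). Second derivatives: U_aa(-4)=-360, U_aa(-3)=210, U_aa(-1)=-450, U_aa(4)=4200; U_bb(2)=-6.
Saddle points occur where the two diagonal entries have opposite signs: (-3, 2), (4, 2). Count: 2.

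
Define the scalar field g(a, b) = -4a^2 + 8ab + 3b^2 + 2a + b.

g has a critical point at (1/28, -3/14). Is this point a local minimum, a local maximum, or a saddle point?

saddle point

The Hessian of g is constant: H = [[-8, 8], [8, 6]].
det(H) = (-8)·6 − 8² = -112.
Since det(H) < 0, H is indefinite and the critical point is a saddle point.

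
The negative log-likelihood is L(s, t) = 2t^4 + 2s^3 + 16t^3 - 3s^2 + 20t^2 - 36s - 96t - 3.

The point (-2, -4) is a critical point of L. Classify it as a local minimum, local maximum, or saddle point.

saddle point

The mixed partial ∂²L/∂s∂t is 0, so the Hessian at any point is diag(L_ss, L_tt) = diag(6(2s - 1), 8(3t^2 + 12t + 5)).
At (-2, -4): H = diag(-30, 40).
The eigenvalues have opposite signs, so H is indefinite: a saddle point.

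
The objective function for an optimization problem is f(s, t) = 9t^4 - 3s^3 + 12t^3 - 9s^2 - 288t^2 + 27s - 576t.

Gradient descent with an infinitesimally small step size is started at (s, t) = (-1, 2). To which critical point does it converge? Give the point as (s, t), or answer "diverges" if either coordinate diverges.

f is separable, so gradient descent decouples: s follows -∂f/∂s, t follows -∂f/∂t.
∂f/∂s = -9(s - 1)(s + 3); at s=-1 this is 36, so s decreases.
∂f/∂t = 36(t - 4)(t + 1)(t + 4); at t=2 this is -1296, so t increases.
s converges to its nearest critical value -3 (a local min of the s-part); t converges to 4. The iterate converges to (-3, 4).

(-3, 4)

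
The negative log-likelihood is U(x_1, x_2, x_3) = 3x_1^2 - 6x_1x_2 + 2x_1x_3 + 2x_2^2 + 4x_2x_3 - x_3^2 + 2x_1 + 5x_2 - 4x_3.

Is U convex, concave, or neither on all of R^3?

U is quadratic, so its Hessian is the constant matrix H = [[6, -6, 2], [-6, 4, 4], [2, 4, -2]].
Leading principal minors: 6, -12, -184.
Neither pattern holds ⇒ H is indefinite ⇒ neither convex nor concave.

neither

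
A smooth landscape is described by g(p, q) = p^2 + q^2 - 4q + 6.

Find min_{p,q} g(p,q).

2

g(p,q) separates as A(p) + B(q) + 6, so its minimum is min A + min B + 6.
A'(p) = 2p vanishes at p ∈ {0}; B'(q) = 2q - 4 vanishes at q ∈ {2}.
Local minima of A (where A''>0): A(0)=0. Local minima of B: B(2)=-4.
So the global minimum of g is A(0) + B(2) + 6 = 0 − 4 + 6 = 2, attained at (0, 2).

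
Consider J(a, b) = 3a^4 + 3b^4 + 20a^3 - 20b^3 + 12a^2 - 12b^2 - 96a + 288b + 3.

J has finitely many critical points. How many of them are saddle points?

J separates as a function of a plus a function of b, so ∇J=0 decouples.
∂J/∂a = 12(a - 1)(a + 2)(a + 4) = 0 at a ∈ {-4, -2, 1}; ∂J/∂b = 12(b - 4)(b - 3)(b + 2) = 0 at b ∈ {-2, 3, 4}.
The Hessian is diagonal: diag(J_aa, J_bb). Second derivatives: J_aa(-4)=120, J_aa(-2)=-72, J_aa(1)=180; J_bb(-2)=360, J_bb(3)=-60, J_bb(4)=72.
Saddle points occur where the two diagonal entries have opposite signs: (-4, 3), (-2, -2), (-2, 4), (1, 3). Count: 4.

4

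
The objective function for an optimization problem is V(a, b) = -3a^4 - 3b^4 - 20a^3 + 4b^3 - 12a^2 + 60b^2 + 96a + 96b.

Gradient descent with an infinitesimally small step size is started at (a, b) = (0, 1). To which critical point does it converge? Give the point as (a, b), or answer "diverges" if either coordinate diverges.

V is separable, so gradient descent decouples: a follows -∂V/∂a, b follows -∂V/∂b.
∂V/∂a = -12(a - 1)(a + 2)(a + 4); at a=0 this is 96, so a decreases.
∂V/∂b = -12(b - 4)(b + 1)(b + 2); at b=1 this is 216, so b decreases.
a converges to its nearest critical value -2 (a local min of the a-part); b converges to -1. The iterate converges to (-2, -1).

(-2, -1)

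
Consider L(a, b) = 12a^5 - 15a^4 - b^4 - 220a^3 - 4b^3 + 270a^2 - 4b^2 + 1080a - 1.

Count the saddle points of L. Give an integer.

L separates as a function of a plus a function of b, so ∇L=0 decouples.
∂L/∂a = 60(a - 3)(a - 2)(a + 1)(a + 3) = 0 at a ∈ {-3, -1, 2, 3}; ∂L/∂b = -4b(b + 1)(b + 2) = 0 at b ∈ {-2, -1, 0}.
The Hessian is diagonal: diag(L_aa, L_bb). Second derivatives: L_aa(-3)=-3600, L_aa(-1)=1440, L_aa(2)=-900, L_aa(3)=1440; L_bb(-2)=-8, L_bb(-1)=4, L_bb(0)=-8.
Saddle points occur where the two diagonal entries have opposite signs: (-3, -1), (-1, -2), (-1, 0), (2, -1), (3, -2), (3, 0). Count: 6.

6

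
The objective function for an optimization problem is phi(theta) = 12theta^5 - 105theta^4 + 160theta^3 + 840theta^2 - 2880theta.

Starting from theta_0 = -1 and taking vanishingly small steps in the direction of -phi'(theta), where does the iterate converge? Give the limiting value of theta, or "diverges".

phi'(theta) = 60(theta - 4)(theta - 3)(theta - 2)(theta + 2), so phi'(-1) = -3600.
Gradient descent moves in the -phi' direction, i.e. theta is increasing.
The nearest critical point in that direction is theta = 2, where phi'' = 480 > 0 (a local minimum). The iterate converges there.

2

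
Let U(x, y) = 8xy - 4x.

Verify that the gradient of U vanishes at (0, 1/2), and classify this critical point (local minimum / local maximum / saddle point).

∇U = (8y - 4, 8x); substituting (0, 1/2) gives ∇U = (0, 0), so (0, 1/2) is indeed a critical point.
The Hessian of U is constant: H = [[0, 8], [8, 0]].
det(H) = 0·0 − 8² = -64.
Since det(H) < 0, H is indefinite and the critical point is a saddle point.

saddle point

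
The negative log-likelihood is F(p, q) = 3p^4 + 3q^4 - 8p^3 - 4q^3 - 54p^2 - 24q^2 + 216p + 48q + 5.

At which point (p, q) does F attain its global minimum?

F(p,q) separates as A(p) + B(q) + 5, so its minimum is min A + min B + 5.
A'(p) = 12(p - 3)(p - 2)(p + 3) vanishes at p ∈ {-3, 2, 3}; B'(q) = 12(q - 2)(q - 1)(q + 2) vanishes at q ∈ {-2, 1, 2}.
Local minima of A (where A''>0): A(-3)=-675, A(3)=189. Local minima of B: B(-2)=-112, B(2)=16.
So the global minimum of F is A(-3) + B(-2) + 5 = -675 − 112 + 5 = -782, attained at (-3, -2).

(-3, -2)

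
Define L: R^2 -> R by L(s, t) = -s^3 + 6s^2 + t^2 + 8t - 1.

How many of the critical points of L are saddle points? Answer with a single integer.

1

L separates as a function of s plus a function of t, so ∇L=0 decouples.
∂L/∂s = -3s(s - 4) = 0 at s ∈ {0, 4}; ∂L/∂t = 2(t + 4) = 0 at t ∈ {-4}.
The Hessian is diagonal: diag(L_ss, L_tt). Second derivatives: L_ss(0)=12, L_ss(4)=-12; L_tt(-4)=2.
Saddle points occur where the two diagonal entries have opposite signs: (4, -4). Count: 1.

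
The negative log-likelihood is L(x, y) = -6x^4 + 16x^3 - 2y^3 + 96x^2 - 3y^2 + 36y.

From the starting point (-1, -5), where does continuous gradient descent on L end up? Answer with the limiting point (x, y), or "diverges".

(0, -3)

L is separable, so gradient descent decouples: x follows -∂L/∂x, y follows -∂L/∂y.
∂L/∂x = -24x(x - 4)(x + 2); at x=-1 this is -120, so x increases.
∂L/∂y = -6(y - 2)(y + 3); at y=-5 this is -84, so y increases.
x converges to its nearest critical value 0 (a local min of the x-part); y converges to -3. The iterate converges to (0, -3).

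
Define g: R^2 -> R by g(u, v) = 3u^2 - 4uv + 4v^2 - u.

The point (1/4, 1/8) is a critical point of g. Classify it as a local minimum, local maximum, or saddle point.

The Hessian of g is constant: H = [[6, -4], [-4, 8]].
det(H) = 6·8 − (-4)² = 32.
det(H) > 0 and tr(H) = 14 > 0, so H is positive definite and the point is a local minimum.

local minimum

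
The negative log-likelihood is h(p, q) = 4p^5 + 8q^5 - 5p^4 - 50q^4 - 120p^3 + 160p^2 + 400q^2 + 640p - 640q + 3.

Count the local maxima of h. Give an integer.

h separates as a function of p plus a function of q, so ∇h=0 decouples.
∂h/∂p = 20(p - 4)(p - 2)(p + 1)(p + 4) = 0 at p ∈ {-4, -1, 2, 4}; ∂h/∂q = 40(q - 4)(q - 2)(q - 1)(q + 2) = 0 at q ∈ {-2, 1, 2, 4}.
The Hessian is diagonal: diag(h_pp, h_qq). Second derivatives: h_pp(-4)=-2880, h_pp(-1)=900, h_pp(2)=-720, h_pp(4)=1600; h_qq(-2)=-2880, h_qq(1)=360, h_qq(2)=-320, h_qq(4)=1440.
Local maxima occur where both diagonal entries negative: (-4, -2), (-4, 2), (2, -2), (2, 2). Count: 4.

4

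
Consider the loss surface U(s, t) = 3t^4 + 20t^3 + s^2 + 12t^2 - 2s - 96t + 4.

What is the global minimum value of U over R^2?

U(s,t) separates as P(s) + Q(t) + 4, so its minimum is min P + min Q + 4.
P'(s) = 2s - 2 vanishes at s ∈ {1}; Q'(t) = 12(t - 1)(t + 2)(t + 4) vanishes at t ∈ {-4, -2, 1}.
Local minima of P (where P''>0): P(1)=-1. Local minima of Q: Q(-4)=64, Q(1)=-61.
So the global minimum of U is P(1) + Q(1) + 4 = -1 − 61 + 4 = -58, attained at (1, 1).

-58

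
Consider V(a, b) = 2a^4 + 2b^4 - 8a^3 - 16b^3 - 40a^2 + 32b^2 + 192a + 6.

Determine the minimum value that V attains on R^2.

-552

V(a,b) separates as P(a) + Q(b) + 6, so its minimum is min P + min Q + 6.
P'(a) = 8(a - 4)(a - 2)(a + 3) vanishes at a ∈ {-3, 2, 4}; Q'(b) = 8b(b - 4)(b - 2) vanishes at b ∈ {0, 2, 4}.
Local minima of P (where P''>0): P(-3)=-558, P(4)=128. Local minima of Q: Q(0)=0, Q(4)=0.
So the global minimum of V is P(-3) + Q(0) + 6 = -558 + 0 + 6 = -552, attained at (-3, 0).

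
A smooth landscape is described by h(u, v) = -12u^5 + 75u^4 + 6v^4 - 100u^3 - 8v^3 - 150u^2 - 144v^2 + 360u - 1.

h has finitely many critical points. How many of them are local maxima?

h separates as a function of u plus a function of v, so ∇h=0 decouples.
∂h/∂u = -60(u - 3)(u - 2)(u - 1)(u + 1) = 0 at u ∈ {-1, 1, 2, 3}; ∂h/∂v = 24v(v - 4)(v + 3) = 0 at v ∈ {-3, 0, 4}.
The Hessian is diagonal: diag(h_uu, h_vv). Second derivatives: h_uu(-1)=1440, h_uu(1)=-240, h_uu(2)=180, h_uu(3)=-480; h_vv(-3)=504, h_vv(0)=-288, h_vv(4)=672.
Local maxima occur where both diagonal entries negative: (1, 0), (3, 0). Count: 2.

2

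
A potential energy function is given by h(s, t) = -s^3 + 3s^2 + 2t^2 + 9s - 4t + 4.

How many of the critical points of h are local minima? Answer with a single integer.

h separates as a function of s plus a function of t, so ∇h=0 decouples.
∂h/∂s = -3(s - 3)(s + 1) = 0 at s ∈ {-1, 3}; ∂h/∂t = 4(t - 1) = 0 at t ∈ {1}.
The Hessian is diagonal: diag(h_ss, h_tt). Second derivatives: h_ss(-1)=12, h_ss(3)=-12; h_tt(1)=4.
Local minima occur where both diagonal entries positive: (-1, 1). Count: 1.

1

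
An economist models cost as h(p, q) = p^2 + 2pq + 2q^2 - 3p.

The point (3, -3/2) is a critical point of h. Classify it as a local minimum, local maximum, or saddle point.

local minimum

The Hessian of h is constant: H = [[2, 2], [2, 4]].
det(H) = 2·4 − 2² = 4.
det(H) > 0 and tr(H) = 6 > 0, so H is positive definite and the point is a local minimum.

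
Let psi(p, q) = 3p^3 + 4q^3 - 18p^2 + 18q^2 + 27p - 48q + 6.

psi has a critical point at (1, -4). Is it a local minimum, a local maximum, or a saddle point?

local maximum

The mixed partial ∂²psi/∂p∂q is 0, so the Hessian at any point is diag(psi_pp, psi_qq) = diag(18(p - 2), 12(2q + 3)).
At (1, -4): H = diag(-18, -60).
Both eigenvalues are negative, so H is negative definite: a local maximum.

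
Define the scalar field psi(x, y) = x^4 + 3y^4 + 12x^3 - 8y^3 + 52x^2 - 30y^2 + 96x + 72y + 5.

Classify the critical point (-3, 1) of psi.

The mixed partial ∂²psi/∂x∂y is 0, so the Hessian at any point is diag(psi_xx, psi_yy) = diag(4(3x^2 + 18x + 26), 12(3y^2 - 4y - 5)).
At (-3, 1): H = diag(-4, -72).
Both eigenvalues are negative, so H is negative definite: a local maximum.

local maximum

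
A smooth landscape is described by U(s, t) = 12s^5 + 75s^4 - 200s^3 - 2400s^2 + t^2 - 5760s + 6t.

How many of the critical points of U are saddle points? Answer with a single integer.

2

U separates as a function of s plus a function of t, so ∇U=0 decouples.
∂U/∂s = 60(s - 4)(s + 2)(s + 3)(s + 4) = 0 at s ∈ {-4, -3, -2, 4}; ∂U/∂t = 2(t + 3) = 0 at t ∈ {-3}.
The Hessian is diagonal: diag(U_ss, U_tt). Second derivatives: U_ss(-4)=-960, U_ss(-3)=420, U_ss(-2)=-720, U_ss(4)=20160; U_tt(-3)=2.
Saddle points occur where the two diagonal entries have opposite signs: (-4, -3), (-2, -3). Count: 2.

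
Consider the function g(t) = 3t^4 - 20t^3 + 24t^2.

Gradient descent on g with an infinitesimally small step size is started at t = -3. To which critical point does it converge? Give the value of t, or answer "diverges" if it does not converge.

g'(t) = 12t(t - 4)(t - 1), so g'(-3) = -1008.
Gradient descent moves in the -g' direction, i.e. t is increasing.
The nearest critical point in that direction is t = 0, where g'' = 48 > 0 (a local minimum). The iterate converges there.

0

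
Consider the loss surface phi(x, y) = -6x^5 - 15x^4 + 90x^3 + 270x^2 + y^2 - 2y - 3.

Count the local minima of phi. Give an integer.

2

phi separates as a function of x plus a function of y, so ∇phi=0 decouples.
∂phi/∂x = -30x(x - 3)(x + 2)(x + 3) = 0 at x ∈ {-3, -2, 0, 3}; ∂phi/∂y = 2(y - 1) = 0 at y ∈ {1}.
The Hessian is diagonal: diag(phi_xx, phi_yy). Second derivatives: phi_xx(-3)=540, phi_xx(-2)=-300, phi_xx(0)=540, phi_xx(3)=-2700; phi_yy(1)=2.
Local minima occur where both diagonal entries positive: (-3, 1), (0, 1). Count: 2.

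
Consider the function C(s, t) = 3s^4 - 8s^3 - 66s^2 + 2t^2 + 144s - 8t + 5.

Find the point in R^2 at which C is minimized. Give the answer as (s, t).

C(s,t) separates as P(s) + Q(t) + 5, so its minimum is min P + min Q + 5.
P'(s) = 12(s - 4)(s - 1)(s + 3) vanishes at s ∈ {-3, 1, 4}; Q'(t) = 4(t - 2) vanishes at t ∈ {2}.
Local minima of P (where P''>0): P(-3)=-567, P(4)=-224. Local minima of Q: Q(2)=-8.
So the global minimum of C is P(-3) + Q(2) + 5 = -567 − 8 + 5 = -570, attained at (-3, 2).

(-3, 2)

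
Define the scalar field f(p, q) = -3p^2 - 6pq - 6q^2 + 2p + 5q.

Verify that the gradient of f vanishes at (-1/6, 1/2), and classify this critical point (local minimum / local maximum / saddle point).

∇f = (-6p - 6q + 2, -6p - 12q + 5); substituting (-1/6, 1/2) gives ∇f = (0, 0), so (-1/6, 1/2) is indeed a critical point.
The Hessian of f is constant: H = [[-6, -6], [-6, -12]].
det(H) = (-6)·(-12) − (-6)² = 36.
det(H) > 0 and tr(H) = -18 < 0, so H is negative definite and the point is a local maximum.

local maximum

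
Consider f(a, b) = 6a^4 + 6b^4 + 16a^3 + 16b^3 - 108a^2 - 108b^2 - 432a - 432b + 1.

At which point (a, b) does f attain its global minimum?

(3, 3)

f(a,b) separates as P(a) + Q(b) + 1, so its minimum is min P + min Q + 1.
P'(a) = 24(a - 3)(a + 2)(a + 3) vanishes at a ∈ {-3, -2, 3}; Q'(b) = 24(b - 3)(b + 2)(b + 3) vanishes at b ∈ {-3, -2, 3}.
Local minima of P (where P''>0): P(-3)=378, P(3)=-1350. Local minima of Q: Q(-3)=378, Q(3)=-1350.
So the global minimum of f is P(3) + Q(3) + 1 = -1350 − 1350 + 1 = -2699, attained at (3, 3).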